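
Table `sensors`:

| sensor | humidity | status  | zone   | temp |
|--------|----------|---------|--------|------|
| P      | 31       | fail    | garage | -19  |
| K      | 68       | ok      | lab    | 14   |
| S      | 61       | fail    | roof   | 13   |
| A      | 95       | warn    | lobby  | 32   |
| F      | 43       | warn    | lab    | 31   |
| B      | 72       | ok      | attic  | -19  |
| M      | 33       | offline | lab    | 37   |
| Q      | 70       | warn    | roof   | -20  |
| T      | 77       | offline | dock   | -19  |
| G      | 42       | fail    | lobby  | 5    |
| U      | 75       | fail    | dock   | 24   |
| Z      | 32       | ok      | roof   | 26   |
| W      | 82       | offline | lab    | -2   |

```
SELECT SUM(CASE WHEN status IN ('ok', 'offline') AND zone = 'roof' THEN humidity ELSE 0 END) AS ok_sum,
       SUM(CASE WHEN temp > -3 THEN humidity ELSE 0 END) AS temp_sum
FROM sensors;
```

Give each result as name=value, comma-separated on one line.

[ok_sum: status IN ('ok', 'offline') AND zone = 'roof']
sensor=P: ✗
sensor=K: ✗
sensor=S: ✗
sensor=A: ✗
sensor=F: ✗
sensor=B: ✗
sensor=M: ✗
sensor=Q: ✗
sensor=T: ✗
sensor=G: ✗
sensor=U: ✗
sensor=Z: ✓ → 32
sensor=W: ✗
ok_sum = 32
—
[temp_sum: temp > -3]
sensor=P: ✗
sensor=K: ✓ → 68
sensor=S: ✓ → 61
sensor=A: ✓ → 95
sensor=F: ✓ → 43
sensor=B: ✗
sensor=M: ✓ → 33
sensor=Q: ✗
sensor=T: ✗
sensor=G: ✓ → 42
sensor=U: ✓ → 75
sensor=Z: ✓ → 32
sensor=W: ✓ → 82
temp_sum = 68 + 61 + 95 + 43 + 33 + 42 + 75 + 32 + 82 = 531

ok_sum=32, temp_sum=531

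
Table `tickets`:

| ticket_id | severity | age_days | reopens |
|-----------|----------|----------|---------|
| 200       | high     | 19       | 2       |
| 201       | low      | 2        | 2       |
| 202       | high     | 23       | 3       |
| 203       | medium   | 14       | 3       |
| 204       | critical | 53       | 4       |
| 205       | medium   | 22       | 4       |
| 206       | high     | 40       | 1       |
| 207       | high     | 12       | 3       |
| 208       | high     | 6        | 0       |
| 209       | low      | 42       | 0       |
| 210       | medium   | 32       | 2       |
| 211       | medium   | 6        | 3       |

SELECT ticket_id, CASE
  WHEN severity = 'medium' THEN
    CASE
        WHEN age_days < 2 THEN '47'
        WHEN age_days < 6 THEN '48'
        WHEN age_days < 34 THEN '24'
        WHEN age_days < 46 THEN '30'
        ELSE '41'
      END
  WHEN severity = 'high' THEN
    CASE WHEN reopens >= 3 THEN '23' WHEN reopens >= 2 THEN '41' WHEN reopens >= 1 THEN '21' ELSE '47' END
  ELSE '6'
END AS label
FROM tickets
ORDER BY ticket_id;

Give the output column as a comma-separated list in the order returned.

41, 6, 23, 24, 6, 24, 21, 23, 47, 6, 24, 24

ticket_id=200: severity='high' → inner[reopens >= 2] → 41
ticket_id=201: severity='low' → outer ELSE → 6
ticket_id=202: severity='high' → inner[reopens >= 3] → 23
ticket_id=203: severity='medium' → inner[age_days < 34] → 24
ticket_id=204: severity='critical' → outer ELSE → 6
ticket_id=205: severity='medium' → inner[age_days < 34] → 24
ticket_id=206: severity='high' → inner[reopens >= 1] → 21
ticket_id=207: severity='high' → inner[reopens >= 3] → 23
ticket_id=208: severity='high' → inner[ELSE] → 47
ticket_id=209: severity='low' → outer ELSE → 6
ticket_id=210: severity='medium' → inner[age_days < 34] → 24
ticket_id=211: severity='medium' → inner[age_days < 34] → 24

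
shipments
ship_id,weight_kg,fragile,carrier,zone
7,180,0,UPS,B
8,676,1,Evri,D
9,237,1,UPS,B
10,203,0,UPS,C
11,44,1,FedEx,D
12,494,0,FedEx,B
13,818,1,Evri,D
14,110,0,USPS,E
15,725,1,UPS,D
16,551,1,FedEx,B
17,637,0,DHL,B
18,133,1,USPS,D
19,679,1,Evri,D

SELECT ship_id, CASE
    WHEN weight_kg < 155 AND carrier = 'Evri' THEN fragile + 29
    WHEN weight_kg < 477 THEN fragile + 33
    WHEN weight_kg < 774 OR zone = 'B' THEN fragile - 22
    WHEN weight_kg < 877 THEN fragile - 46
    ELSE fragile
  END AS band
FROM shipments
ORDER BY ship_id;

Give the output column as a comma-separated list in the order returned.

33, -21, 34, 33, 34, -22, -45, 33, -21, -21, -22, 34, -21

ship_id=7: weight_kg < 477 → 33
ship_id=8: weight_kg < 774 OR zone = 'B' → -21
ship_id=9: weight_kg < 477 → 34
ship_id=10: weight_kg < 477 → 33
ship_id=11: weight_kg < 477 → 34
ship_id=12: weight_kg < 774 OR zone = 'B' → -22
ship_id=13: weight_kg < 877 → -45
ship_id=14: weight_kg < 477 → 33
ship_id=15: weight_kg < 774 OR zone = 'B' → -21
ship_id=16: weight_kg < 774 OR zone = 'B' → -21
ship_id=17: weight_kg < 774 OR zone = 'B' → -22
ship_id=18: weight_kg < 477 → 34
ship_id=19: weight_kg < 774 OR zone = 'B' → -21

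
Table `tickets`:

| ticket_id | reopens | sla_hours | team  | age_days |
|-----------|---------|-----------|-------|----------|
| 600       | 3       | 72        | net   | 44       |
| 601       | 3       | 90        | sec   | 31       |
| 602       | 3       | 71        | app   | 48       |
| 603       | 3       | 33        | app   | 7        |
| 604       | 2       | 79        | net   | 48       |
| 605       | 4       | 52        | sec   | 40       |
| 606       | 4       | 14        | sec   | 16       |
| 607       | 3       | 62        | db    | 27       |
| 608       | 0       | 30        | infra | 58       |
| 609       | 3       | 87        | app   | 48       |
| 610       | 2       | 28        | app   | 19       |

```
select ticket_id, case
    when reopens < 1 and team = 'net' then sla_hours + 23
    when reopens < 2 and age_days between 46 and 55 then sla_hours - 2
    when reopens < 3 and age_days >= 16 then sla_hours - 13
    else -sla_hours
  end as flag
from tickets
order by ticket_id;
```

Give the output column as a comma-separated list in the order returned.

ticket_id=600: ELSE → -72
ticket_id=601: ELSE → -90
ticket_id=602: ELSE → -71
ticket_id=603: ELSE → -33
ticket_id=604: reopens < 3 and age_days >= 16 → 66
ticket_id=605: ELSE → -52
ticket_id=606: ELSE → -14
ticket_id=607: ELSE → -62
ticket_id=608: reopens < 3 and age_days >= 16 → 17
ticket_id=609: ELSE → -87
ticket_id=610: reopens < 3 and age_days >= 16 → 15

-72, -90, -71, -33, 66, -52, -14, -62, 17, -87, 15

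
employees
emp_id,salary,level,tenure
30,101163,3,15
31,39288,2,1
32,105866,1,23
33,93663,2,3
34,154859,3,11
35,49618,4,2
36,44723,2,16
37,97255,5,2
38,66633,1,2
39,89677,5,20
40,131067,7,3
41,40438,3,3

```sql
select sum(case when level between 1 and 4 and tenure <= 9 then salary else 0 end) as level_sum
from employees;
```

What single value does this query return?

emp_id=30: ✗
emp_id=31: ✓ → 39288
emp_id=32: ✗
emp_id=33: ✓ → 93663
emp_id=34: ✗
emp_id=35: ✓ → 49618
emp_id=36: ✗
emp_id=37: ✗
emp_id=38: ✓ → 66633
emp_id=39: ✗
emp_id=40: ✗
emp_id=41: ✓ → 40438
level_sum = 39288 + 93663 + 49618 + 66633 + 40438 = 289640

289640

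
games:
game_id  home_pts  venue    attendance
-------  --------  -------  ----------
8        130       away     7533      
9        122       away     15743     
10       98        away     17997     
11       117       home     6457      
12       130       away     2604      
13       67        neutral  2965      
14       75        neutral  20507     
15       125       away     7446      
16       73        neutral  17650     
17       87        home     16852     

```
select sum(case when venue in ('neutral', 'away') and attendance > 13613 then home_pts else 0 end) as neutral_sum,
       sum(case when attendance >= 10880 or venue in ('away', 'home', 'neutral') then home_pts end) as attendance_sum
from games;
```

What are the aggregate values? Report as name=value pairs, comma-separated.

[neutral_sum: venue in ('neutral', 'away') and attendance > 13613]
game_id=8: ✗
game_id=9: ✓ → 122
game_id=10: ✓ → 98
game_id=11: ✗
game_id=12: ✗
game_id=13: ✗
game_id=14: ✓ → 75
game_id=15: ✗
game_id=16: ✓ → 73
game_id=17: ✗
neutral_sum = 122 + 98 + 75 + 73 = 368
—
[attendance_sum: attendance >= 10880 or venue in ('away', 'home', 'neutral')]
game_id=8: ✓ → 130
game_id=9: ✓ → 122
game_id=10: ✓ → 98
game_id=11: ✓ → 117
game_id=12: ✓ → 130
game_id=13: ✓ → 67
game_id=14: ✓ → 75
game_id=15: ✓ → 125
game_id=16: ✓ → 73
game_id=17: ✓ → 87
attendance_sum = 130 + 122 + 98 + 117 + 130 + 67 + 75 + 125 + 73 + 87 = 1024

neutral_sum=368, attendance_sum=1024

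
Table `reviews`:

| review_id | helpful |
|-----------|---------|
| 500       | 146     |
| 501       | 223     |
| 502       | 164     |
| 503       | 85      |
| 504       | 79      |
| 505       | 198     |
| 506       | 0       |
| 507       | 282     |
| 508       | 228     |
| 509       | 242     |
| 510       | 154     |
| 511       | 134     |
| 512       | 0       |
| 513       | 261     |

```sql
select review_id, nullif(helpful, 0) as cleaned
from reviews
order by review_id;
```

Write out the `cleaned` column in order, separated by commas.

review_id=500: helpful=146 vs 0: differ → 146
review_id=501: helpful=223 vs 0: differ → 223
review_id=502: helpful=164 vs 0: differ → 164
review_id=503: helpful=85 vs 0: differ → 85
review_id=504: helpful=79 vs 0: differ → 79
review_id=505: helpful=198 vs 0: differ → 198
review_id=506: helpful=0 vs 0: equal → NULL
review_id=507: helpful=282 vs 0: differ → 282
review_id=508: helpful=228 vs 0: differ → 228
review_id=509: helpful=242 vs 0: differ → 242
review_id=510: helpful=154 vs 0: differ → 154
review_id=511: helpful=134 vs 0: differ → 134
review_id=512: helpful=0 vs 0: equal → NULL
review_id=513: helpful=261 vs 0: differ → 261

146, 223, 164, 85, 79, 198, NULL, 282, 228, 242, 154, 134, NULL, 261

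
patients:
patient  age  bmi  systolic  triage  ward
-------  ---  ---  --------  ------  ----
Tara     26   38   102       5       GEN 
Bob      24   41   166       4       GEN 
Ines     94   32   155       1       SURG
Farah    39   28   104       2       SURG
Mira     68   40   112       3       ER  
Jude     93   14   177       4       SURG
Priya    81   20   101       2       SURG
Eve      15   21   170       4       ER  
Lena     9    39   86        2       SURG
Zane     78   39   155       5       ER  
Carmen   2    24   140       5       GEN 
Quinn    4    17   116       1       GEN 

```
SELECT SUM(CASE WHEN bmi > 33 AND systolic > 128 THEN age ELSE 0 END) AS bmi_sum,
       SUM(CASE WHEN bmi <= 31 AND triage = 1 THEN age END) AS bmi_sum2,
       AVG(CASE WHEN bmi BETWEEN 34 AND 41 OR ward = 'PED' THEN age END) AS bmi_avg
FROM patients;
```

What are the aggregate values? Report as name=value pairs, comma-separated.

[bmi_sum: bmi > 33 AND systolic > 128]
patient=Tara: ✗
patient=Bob: ✓ → 24
patient=Ines: ✗
patient=Farah: ✗
patient=Mira: ✗
patient=Jude: ✗
patient=Priya: ✗
patient=Eve: ✗
patient=Lena: ✗
patient=Zane: ✓ → 78
patient=Carmen: ✗
patient=Quinn: ✗
bmi_sum = 24 + 78 = 102
—
[bmi_sum2: bmi <= 31 AND triage = 1]
patient=Tara: ✗
patient=Bob: ✗
patient=Ines: ✗
patient=Farah: ✗
patient=Mira: ✗
patient=Jude: ✗
patient=Priya: ✗
patient=Eve: ✗
patient=Lena: ✗
patient=Zane: ✗
patient=Carmen: ✗
patient=Quinn: ✓ → 4
bmi_sum2 = 4
—
[bmi_avg: bmi BETWEEN 34 AND 41 OR ward = 'PED']
patient=Tara: ✓ → 26
patient=Bob: ✓ → 24
patient=Ines: ✗
patient=Farah: ✗
patient=Mira: ✓ → 68
patient=Jude: ✗
patient=Priya: ✗
patient=Eve: ✗
patient=Lena: ✓ → 9
patient=Zane: ✓ → 78
patient=Carmen: ✗
patient=Quinn: ✗
bmi_avg = (26 + 24 + 68 + 9 + 78) / 5 = 41

bmi_sum=102, bmi_sum2=4, bmi_avg=41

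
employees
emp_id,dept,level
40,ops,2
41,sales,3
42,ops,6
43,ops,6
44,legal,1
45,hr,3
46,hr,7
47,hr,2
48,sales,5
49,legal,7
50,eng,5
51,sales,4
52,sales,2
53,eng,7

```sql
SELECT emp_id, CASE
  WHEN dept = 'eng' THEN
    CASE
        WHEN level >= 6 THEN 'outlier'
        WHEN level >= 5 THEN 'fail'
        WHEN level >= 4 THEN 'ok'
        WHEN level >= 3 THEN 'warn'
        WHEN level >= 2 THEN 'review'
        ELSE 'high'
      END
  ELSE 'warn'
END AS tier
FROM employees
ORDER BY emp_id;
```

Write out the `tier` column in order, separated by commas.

warn, warn, warn, warn, warn, warn, warn, warn, warn, warn, fail, warn, warn, outlier

emp_id=40: dept='ops' → outer ELSE → warn
emp_id=41: dept='sales' → outer ELSE → warn
emp_id=42: dept='ops' → outer ELSE → warn
emp_id=43: dept='ops' → outer ELSE → warn
emp_id=44: dept='legal' → outer ELSE → warn
emp_id=45: dept='hr' → outer ELSE → warn
emp_id=46: dept='hr' → outer ELSE → warn
emp_id=47: dept='hr' → outer ELSE → warn
emp_id=48: dept='sales' → outer ELSE → warn
emp_id=49: dept='legal' → outer ELSE → warn
emp_id=50: dept='eng' → inner[level >= 5] → fail
emp_id=51: dept='sales' → outer ELSE → warn
emp_id=52: dept='sales' → outer ELSE → warn
emp_id=53: dept='eng' → inner[level >= 6] → outlier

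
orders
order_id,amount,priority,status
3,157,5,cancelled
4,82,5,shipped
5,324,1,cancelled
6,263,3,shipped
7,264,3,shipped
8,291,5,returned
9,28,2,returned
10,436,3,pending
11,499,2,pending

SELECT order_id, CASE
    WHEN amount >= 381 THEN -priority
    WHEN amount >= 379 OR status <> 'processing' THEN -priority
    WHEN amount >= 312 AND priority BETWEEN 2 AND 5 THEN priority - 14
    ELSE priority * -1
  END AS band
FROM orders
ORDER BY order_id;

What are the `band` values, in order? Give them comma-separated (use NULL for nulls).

order_id=3: amount >= 379 OR status <> 'processing' → -5
order_id=4: amount >= 379 OR status <> 'processing' → -5
order_id=5: amount >= 379 OR status <> 'processing' → -1
order_id=6: amount >= 379 OR status <> 'processing' → -3
order_id=7: amount >= 379 OR status <> 'processing' → -3
order_id=8: amount >= 379 OR status <> 'processing' → -5
order_id=9: amount >= 379 OR status <> 'processing' → -2
order_id=10: amount >= 381 → -3
order_id=11: amount >= 381 → -2

-5, -5, -1, -3, -3, -5, -2, -3, -2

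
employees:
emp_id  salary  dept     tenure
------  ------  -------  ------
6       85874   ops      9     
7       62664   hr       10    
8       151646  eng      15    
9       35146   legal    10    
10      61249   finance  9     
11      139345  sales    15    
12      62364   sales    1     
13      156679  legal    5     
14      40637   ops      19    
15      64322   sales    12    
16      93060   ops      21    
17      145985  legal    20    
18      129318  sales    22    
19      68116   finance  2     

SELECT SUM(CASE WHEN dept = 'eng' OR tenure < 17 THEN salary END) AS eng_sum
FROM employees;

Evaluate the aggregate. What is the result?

887405

emp_id=6: ✓ → 85874
emp_id=7: ✓ → 62664
emp_id=8: ✓ → 151646
emp_id=9: ✓ → 35146
emp_id=10: ✓ → 61249
emp_id=11: ✓ → 139345
emp_id=12: ✓ → 62364
emp_id=13: ✓ → 156679
emp_id=14: ✗
emp_id=15: ✓ → 64322
emp_id=16: ✗
emp_id=17: ✗
emp_id=18: ✗
emp_id=19: ✓ → 68116
eng_sum = 85874 + 62664 + 151646 + 35146 + 61249 + 139345 + 62364 + 156679 + 64322 + 68116 = 887405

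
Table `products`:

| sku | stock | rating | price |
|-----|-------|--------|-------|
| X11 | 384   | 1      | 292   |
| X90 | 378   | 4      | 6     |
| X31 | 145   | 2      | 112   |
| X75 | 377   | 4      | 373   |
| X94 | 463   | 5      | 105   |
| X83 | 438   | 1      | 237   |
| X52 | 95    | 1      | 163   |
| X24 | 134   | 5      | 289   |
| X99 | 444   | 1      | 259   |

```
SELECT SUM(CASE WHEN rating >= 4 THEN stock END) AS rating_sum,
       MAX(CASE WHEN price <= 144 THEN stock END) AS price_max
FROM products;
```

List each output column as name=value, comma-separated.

[rating_sum: rating >= 4]
sku=X11: ✗
sku=X90: ✓ → 378
sku=X31: ✗
sku=X75: ✓ → 377
sku=X94: ✓ → 463
sku=X83: ✗
sku=X52: ✗
sku=X24: ✓ → 134
sku=X99: ✗
rating_sum = 378 + 377 + 463 + 134 = 1352
—
[price_max: price <= 144]
sku=X11: ✗
sku=X90: ✓ → 378
sku=X31: ✓ → 145
sku=X75: ✗
sku=X94: ✓ → 463
sku=X83: ✗
sku=X52: ✗
sku=X24: ✗
sku=X99: ✗
price_max = MAX(378, 145, 463) = 463

rating_sum=1352, price_max=463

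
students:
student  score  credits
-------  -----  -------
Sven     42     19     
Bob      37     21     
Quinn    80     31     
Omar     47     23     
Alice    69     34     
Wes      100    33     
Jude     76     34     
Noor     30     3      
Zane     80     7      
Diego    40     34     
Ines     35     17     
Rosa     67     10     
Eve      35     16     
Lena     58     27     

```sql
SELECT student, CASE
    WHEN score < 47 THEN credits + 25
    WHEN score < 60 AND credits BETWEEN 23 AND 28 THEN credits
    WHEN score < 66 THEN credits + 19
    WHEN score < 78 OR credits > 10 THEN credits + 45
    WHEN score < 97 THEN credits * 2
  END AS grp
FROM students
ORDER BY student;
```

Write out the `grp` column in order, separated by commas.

student=Alice: score < 78 OR credits > 10 → 79
student=Bob: score < 47 → 46
student=Diego: score < 47 → 59
student=Eve: score < 47 → 41
student=Ines: score < 47 → 42
student=Jude: score < 78 OR credits > 10 → 79
student=Lena: score < 60 AND credits BETWEEN 23 AND 28 → 27
student=Noor: score < 47 → 28
student=Omar: score < 60 AND credits BETWEEN 23 AND 28 → 23
student=Quinn: score < 78 OR credits > 10 → 76
student=Rosa: score < 78 OR credits > 10 → 55
student=Sven: score < 47 → 44
student=Wes: score < 78 OR credits > 10 → 78
student=Zane: score < 97 → 14

79, 46, 59, 41, 42, 79, 27, 28, 23, 76, 55, 44, 78, 14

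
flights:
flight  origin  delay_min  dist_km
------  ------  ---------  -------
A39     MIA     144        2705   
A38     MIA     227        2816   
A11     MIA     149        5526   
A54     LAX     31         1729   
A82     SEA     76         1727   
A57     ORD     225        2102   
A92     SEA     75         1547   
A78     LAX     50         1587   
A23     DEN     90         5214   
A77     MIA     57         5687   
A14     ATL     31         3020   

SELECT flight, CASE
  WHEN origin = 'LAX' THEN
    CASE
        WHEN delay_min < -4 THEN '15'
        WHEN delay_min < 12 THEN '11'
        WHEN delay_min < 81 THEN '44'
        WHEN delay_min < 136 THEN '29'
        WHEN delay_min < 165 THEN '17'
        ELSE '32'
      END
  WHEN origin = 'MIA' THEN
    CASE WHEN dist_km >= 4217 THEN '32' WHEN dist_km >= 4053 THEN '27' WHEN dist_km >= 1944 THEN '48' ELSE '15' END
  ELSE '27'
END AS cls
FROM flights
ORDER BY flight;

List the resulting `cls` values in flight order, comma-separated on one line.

32, 27, 27, 48, 48, 44, 27, 32, 44, 27, 27

flight=A11: origin='MIA' → inner[dist_km >= 4217] → 32
flight=A14: origin='ATL' → outer ELSE → 27
flight=A23: origin='DEN' → outer ELSE → 27
flight=A38: origin='MIA' → inner[dist_km >= 1944] → 48
flight=A39: origin='MIA' → inner[dist_km >= 1944] → 48
flight=A54: origin='LAX' → inner[delay_min < 81] → 44
flight=A57: origin='ORD' → outer ELSE → 27
flight=A77: origin='MIA' → inner[dist_km >= 4217] → 32
flight=A78: origin='LAX' → inner[delay_min < 81] → 44
flight=A82: origin='SEA' → outer ELSE → 27
flight=A92: origin='SEA' → outer ELSE → 27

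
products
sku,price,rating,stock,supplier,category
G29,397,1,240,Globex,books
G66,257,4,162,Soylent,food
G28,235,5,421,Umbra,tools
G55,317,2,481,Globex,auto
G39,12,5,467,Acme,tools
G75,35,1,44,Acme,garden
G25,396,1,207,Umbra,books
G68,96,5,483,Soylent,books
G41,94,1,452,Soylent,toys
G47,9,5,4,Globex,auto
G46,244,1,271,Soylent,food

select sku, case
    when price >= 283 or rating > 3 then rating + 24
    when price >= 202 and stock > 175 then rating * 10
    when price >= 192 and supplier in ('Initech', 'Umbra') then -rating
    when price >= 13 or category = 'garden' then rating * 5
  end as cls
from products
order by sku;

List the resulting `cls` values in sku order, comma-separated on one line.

sku=G25: price >= 283 or rating > 3 → 25
sku=G28: price >= 283 or rating > 3 → 29
sku=G29: price >= 283 or rating > 3 → 25
sku=G39: price >= 283 or rating > 3 → 29
sku=G41: price >= 13 or category = 'garden' → 5
sku=G46: price >= 202 and stock > 175 → 10
sku=G47: price >= 283 or rating > 3 → 29
sku=G55: price >= 283 or rating > 3 → 26
sku=G66: price >= 283 or rating > 3 → 28
sku=G68: price >= 283 or rating > 3 → 29
sku=G75: price >= 13 or category = 'garden' → 5

25, 29, 25, 29, 5, 10, 29, 26, 28, 29, 5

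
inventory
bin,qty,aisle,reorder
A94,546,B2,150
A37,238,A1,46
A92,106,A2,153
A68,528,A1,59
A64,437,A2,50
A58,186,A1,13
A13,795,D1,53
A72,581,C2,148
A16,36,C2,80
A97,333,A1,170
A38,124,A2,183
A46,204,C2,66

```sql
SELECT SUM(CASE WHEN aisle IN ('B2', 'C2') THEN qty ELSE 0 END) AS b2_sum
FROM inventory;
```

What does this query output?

bin=A94: ✓ → 546
bin=A37: ✗
bin=A92: ✗
bin=A68: ✗
bin=A64: ✗
bin=A58: ✗
bin=A13: ✗
bin=A72: ✓ → 581
bin=A16: ✓ → 36
bin=A97: ✗
bin=A38: ✗
bin=A46: ✓ → 204
b2_sum = 546 + 581 + 36 + 204 = 1367

1367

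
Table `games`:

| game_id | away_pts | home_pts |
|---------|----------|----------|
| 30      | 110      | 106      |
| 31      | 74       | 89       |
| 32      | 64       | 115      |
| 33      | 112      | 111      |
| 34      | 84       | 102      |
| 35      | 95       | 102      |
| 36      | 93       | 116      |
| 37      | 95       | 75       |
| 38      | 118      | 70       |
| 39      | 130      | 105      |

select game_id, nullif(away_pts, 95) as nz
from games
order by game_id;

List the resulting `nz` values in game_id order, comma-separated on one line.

110, 74, 64, 112, 84, NULL, 93, NULL, 118, 130

game_id=30: away_pts=110 vs 95: differ → 110
game_id=31: away_pts=74 vs 95: differ → 74
game_id=32: away_pts=64 vs 95: differ → 64
game_id=33: away_pts=112 vs 95: differ → 112
game_id=34: away_pts=84 vs 95: differ → 84
game_id=35: away_pts=95 vs 95: equal → NULL
game_id=36: away_pts=93 vs 95: differ → 93
game_id=37: away_pts=95 vs 95: equal → NULL
game_id=38: away_pts=118 vs 95: differ → 118
game_id=39: away_pts=130 vs 95: differ → 130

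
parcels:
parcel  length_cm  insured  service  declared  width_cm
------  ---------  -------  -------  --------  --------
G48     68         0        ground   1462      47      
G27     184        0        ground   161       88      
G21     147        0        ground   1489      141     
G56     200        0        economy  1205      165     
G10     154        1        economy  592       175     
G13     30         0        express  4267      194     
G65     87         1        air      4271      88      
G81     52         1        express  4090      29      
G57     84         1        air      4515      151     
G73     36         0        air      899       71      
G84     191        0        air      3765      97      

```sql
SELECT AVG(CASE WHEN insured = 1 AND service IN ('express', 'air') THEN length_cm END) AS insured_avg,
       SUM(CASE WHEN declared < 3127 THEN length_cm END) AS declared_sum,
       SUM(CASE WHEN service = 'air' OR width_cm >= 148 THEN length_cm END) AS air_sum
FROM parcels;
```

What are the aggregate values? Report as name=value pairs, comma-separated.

insured_avg=74.3333333333, declared_sum=789, air_sum=782

[insured_avg: insured = 1 AND service IN ('express', 'air')]
parcel=G48: ✗
parcel=G27: ✗
parcel=G21: ✗
parcel=G56: ✗
parcel=G10: ✗
parcel=G13: ✗
parcel=G65: ✓ → 87
parcel=G81: ✓ → 52
parcel=G57: ✓ → 84
parcel=G73: ✗
parcel=G84: ✗
insured_avg = (87 + 52 + 84) / 3 = 74.3333333333
—
[declared_sum: declared < 3127]
parcel=G48: ✓ → 68
parcel=G27: ✓ → 184
parcel=G21: ✓ → 147
parcel=G56: ✓ → 200
parcel=G10: ✓ → 154
parcel=G13: ✗
parcel=G65: ✗
parcel=G81: ✗
parcel=G57: ✗
parcel=G73: ✓ → 36
parcel=G84: ✗
declared_sum = 68 + 184 + 147 + 200 + 154 + 36 = 789
—
[air_sum: service = 'air' OR width_cm >= 148]
parcel=G48: ✗
parcel=G27: ✗
parcel=G21: ✗
parcel=G56: ✓ → 200
parcel=G10: ✓ → 154
parcel=G13: ✓ → 30
parcel=G65: ✓ → 87
parcel=G81: ✗
parcel=G57: ✓ → 84
parcel=G73: ✓ → 36
parcel=G84: ✓ → 191
air_sum = 200 + 154 + 30 + 87 + 84 + 36 + 191 = 782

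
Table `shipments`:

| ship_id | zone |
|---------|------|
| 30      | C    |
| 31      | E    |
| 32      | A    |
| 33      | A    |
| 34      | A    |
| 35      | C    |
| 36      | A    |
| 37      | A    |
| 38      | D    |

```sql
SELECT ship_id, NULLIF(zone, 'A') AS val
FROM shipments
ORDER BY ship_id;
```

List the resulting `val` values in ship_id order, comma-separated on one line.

ship_id=30: zone=C vs A: differ → C
ship_id=31: zone=E vs A: differ → E
ship_id=32: zone=A vs A: equal → NULL
ship_id=33: zone=A vs A: equal → NULL
ship_id=34: zone=A vs A: equal → NULL
ship_id=35: zone=C vs A: differ → C
ship_id=36: zone=A vs A: equal → NULL
ship_id=37: zone=A vs A: equal → NULL
ship_id=38: zone=D vs A: differ → D

C, E, NULL, NULL, NULL, C, NULL, NULL, D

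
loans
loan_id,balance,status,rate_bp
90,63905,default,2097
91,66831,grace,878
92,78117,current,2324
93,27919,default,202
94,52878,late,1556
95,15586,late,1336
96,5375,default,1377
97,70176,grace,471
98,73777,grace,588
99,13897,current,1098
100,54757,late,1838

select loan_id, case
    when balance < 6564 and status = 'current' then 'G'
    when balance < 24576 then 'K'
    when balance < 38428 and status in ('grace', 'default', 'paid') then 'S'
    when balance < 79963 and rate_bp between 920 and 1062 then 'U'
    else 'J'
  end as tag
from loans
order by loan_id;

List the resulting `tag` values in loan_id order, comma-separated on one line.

J, J, J, S, J, K, K, J, J, K, J

loan_id=90: ELSE → J
loan_id=91: ELSE → J
loan_id=92: ELSE → J
loan_id=93: balance < 38428 and status in ('grace', 'default', 'paid') → S
loan_id=94: ELSE → J
loan_id=95: balance < 24576 → K
loan_id=96: balance < 24576 → K
loan_id=97: ELSE → J
loan_id=98: ELSE → J
loan_id=99: balance < 24576 → K
loan_id=100: ELSE → J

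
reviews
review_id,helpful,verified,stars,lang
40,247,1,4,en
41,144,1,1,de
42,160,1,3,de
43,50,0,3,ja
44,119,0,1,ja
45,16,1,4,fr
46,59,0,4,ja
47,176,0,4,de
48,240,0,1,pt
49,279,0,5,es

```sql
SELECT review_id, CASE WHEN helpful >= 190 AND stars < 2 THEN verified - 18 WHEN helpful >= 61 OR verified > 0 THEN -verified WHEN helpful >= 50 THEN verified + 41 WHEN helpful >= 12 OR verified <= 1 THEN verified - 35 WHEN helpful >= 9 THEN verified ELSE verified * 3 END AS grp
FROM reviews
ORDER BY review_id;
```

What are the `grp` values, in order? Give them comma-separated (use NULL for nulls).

-1, -1, -1, 41, 0, -1, 41, 0, -18, 0

review_id=40: helpful >= 61 OR verified > 0 → -1
review_id=41: helpful >= 61 OR verified > 0 → -1
review_id=42: helpful >= 61 OR verified > 0 → -1
review_id=43: helpful >= 50 → 41
review_id=44: helpful >= 61 OR verified > 0 → 0
review_id=45: helpful >= 61 OR verified > 0 → -1
review_id=46: helpful >= 50 → 41
review_id=47: helpful >= 61 OR verified > 0 → 0
review_id=48: helpful >= 190 AND stars < 2 → -18
review_id=49: helpful >= 61 OR verified > 0 → 0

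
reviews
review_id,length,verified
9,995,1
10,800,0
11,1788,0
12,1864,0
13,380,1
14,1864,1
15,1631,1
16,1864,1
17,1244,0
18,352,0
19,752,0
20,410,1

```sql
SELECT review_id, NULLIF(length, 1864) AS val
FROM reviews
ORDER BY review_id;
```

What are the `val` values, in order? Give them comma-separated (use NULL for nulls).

995, 800, 1788, NULL, 380, NULL, 1631, NULL, 1244, 352, 752, 410

review_id=9: length=995 vs 1864: differ → 995
review_id=10: length=800 vs 1864: differ → 800
review_id=11: length=1788 vs 1864: differ → 1788
review_id=12: length=1864 vs 1864: equal → NULL
review_id=13: length=380 vs 1864: differ → 380
review_id=14: length=1864 vs 1864: equal → NULL
review_id=15: length=1631 vs 1864: differ → 1631
review_id=16: length=1864 vs 1864: equal → NULL
review_id=17: length=1244 vs 1864: differ → 1244
review_id=18: length=352 vs 1864: differ → 352
review_id=19: length=752 vs 1864: differ → 752
review_id=20: length=410 vs 1864: differ → 410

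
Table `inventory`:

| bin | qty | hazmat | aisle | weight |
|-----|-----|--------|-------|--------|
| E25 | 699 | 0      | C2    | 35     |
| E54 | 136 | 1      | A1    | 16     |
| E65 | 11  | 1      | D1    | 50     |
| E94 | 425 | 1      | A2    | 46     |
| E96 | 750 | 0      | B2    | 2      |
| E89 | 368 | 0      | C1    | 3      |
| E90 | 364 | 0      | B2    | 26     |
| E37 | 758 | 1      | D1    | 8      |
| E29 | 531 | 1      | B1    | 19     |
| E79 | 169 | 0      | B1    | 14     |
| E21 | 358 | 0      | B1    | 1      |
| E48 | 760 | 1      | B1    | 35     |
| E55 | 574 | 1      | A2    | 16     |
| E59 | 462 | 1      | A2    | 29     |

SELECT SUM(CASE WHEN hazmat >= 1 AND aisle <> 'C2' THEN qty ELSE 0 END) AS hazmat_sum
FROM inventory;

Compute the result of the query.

bin=E25: ✗
bin=E54: ✓ → 136
bin=E65: ✓ → 11
bin=E94: ✓ → 425
bin=E96: ✗
bin=E89: ✗
bin=E90: ✗
bin=E37: ✓ → 758
bin=E29: ✓ → 531
bin=E79: ✗
bin=E21: ✗
bin=E48: ✓ → 760
bin=E55: ✓ → 574
bin=E59: ✓ → 462
hazmat_sum = 136 + 11 + 425 + 758 + 531 + 760 + 574 + 462 = 3657

3657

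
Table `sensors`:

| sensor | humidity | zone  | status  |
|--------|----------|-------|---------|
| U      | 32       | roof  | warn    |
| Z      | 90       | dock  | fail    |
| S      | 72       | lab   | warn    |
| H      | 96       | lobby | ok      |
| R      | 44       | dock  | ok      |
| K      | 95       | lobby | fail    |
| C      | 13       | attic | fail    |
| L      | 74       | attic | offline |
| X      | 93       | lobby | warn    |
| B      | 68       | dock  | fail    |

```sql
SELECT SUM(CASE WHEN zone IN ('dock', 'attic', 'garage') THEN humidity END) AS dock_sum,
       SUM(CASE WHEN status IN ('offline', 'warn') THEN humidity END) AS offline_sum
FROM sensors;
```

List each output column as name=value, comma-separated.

[dock_sum: zone IN ('dock', 'attic', 'garage')]
sensor=U: ✗
sensor=Z: ✓ → 90
sensor=S: ✗
sensor=H: ✗
sensor=R: ✓ → 44
sensor=K: ✗
sensor=C: ✓ → 13
sensor=L: ✓ → 74
sensor=X: ✗
sensor=B: ✓ → 68
dock_sum = 90 + 44 + 13 + 74 + 68 = 289
—
[offline_sum: status IN ('offline', 'warn')]
sensor=U: ✓ → 32
sensor=Z: ✗
sensor=S: ✓ → 72
sensor=H: ✗
sensor=R: ✗
sensor=K: ✗
sensor=C: ✗
sensor=L: ✓ → 74
sensor=X: ✓ → 93
sensor=B: ✗
offline_sum = 32 + 72 + 74 + 93 = 271

dock_sum=289, offline_sum=271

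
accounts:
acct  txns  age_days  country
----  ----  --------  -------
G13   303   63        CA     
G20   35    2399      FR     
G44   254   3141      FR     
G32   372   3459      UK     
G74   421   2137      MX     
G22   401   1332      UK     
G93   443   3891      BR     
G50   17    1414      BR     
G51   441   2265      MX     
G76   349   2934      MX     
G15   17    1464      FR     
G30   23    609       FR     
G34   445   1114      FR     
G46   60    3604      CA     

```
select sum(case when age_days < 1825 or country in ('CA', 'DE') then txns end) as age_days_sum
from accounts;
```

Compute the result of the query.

acct=G13: ✓ → 303
acct=G20: ✗
acct=G44: ✗
acct=G32: ✗
acct=G74: ✗
acct=G22: ✓ → 401
acct=G93: ✗
acct=G50: ✓ → 17
acct=G51: ✗
acct=G76: ✗
acct=G15: ✓ → 17
acct=G30: ✓ → 23
acct=G34: ✓ → 445
acct=G46: ✓ → 60
age_days_sum = 303 + 401 + 17 + 17 + 23 + 445 + 60 = 1266

1266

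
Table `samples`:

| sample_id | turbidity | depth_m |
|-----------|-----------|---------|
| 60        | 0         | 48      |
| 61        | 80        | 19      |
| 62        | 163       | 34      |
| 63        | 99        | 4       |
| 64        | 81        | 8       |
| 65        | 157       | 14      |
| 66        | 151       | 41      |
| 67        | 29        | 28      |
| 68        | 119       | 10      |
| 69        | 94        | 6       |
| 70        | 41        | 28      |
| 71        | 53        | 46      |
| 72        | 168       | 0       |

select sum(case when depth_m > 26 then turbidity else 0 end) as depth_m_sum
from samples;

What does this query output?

437

sample_id=60: ✓ → 0
sample_id=61: ✗
sample_id=62: ✓ → 163
sample_id=63: ✗
sample_id=64: ✗
sample_id=65: ✗
sample_id=66: ✓ → 151
sample_id=67: ✓ → 29
sample_id=68: ✗
sample_id=69: ✗
sample_id=70: ✓ → 41
sample_id=71: ✓ → 53
sample_id=72: ✗
depth_m_sum = 163 + 151 + 29 + 41 + 53 = 437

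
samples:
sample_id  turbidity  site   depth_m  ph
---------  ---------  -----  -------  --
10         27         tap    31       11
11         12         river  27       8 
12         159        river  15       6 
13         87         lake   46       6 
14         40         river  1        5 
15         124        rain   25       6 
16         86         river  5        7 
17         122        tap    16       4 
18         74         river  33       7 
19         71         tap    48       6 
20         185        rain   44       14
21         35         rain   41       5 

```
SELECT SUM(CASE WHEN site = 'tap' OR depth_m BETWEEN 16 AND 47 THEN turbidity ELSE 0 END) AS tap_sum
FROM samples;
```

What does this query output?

sample_id=10: ✓ → 27
sample_id=11: ✓ → 12
sample_id=12: ✗
sample_id=13: ✓ → 87
sample_id=14: ✗
sample_id=15: ✓ → 124
sample_id=16: ✗
sample_id=17: ✓ → 122
sample_id=18: ✓ → 74
sample_id=19: ✓ → 71
sample_id=20: ✓ → 185
sample_id=21: ✓ → 35
tap_sum = 27 + 12 + 87 + 124 + 122 + 74 + 71 + 185 + 35 = 737

737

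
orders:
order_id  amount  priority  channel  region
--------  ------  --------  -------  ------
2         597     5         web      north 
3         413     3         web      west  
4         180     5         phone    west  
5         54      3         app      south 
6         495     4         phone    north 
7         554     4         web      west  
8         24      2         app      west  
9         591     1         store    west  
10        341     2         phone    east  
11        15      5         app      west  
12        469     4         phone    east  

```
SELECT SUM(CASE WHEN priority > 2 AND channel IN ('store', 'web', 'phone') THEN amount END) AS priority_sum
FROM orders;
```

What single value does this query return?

order_id=2: ✓ → 597
order_id=3: ✓ → 413
order_id=4: ✓ → 180
order_id=5: ✗
order_id=6: ✓ → 495
order_id=7: ✓ → 554
order_id=8: ✗
order_id=9: ✗
order_id=10: ✗
order_id=11: ✗
order_id=12: ✓ → 469
priority_sum = 597 + 413 + 180 + 495 + 554 + 469 = 2708

2708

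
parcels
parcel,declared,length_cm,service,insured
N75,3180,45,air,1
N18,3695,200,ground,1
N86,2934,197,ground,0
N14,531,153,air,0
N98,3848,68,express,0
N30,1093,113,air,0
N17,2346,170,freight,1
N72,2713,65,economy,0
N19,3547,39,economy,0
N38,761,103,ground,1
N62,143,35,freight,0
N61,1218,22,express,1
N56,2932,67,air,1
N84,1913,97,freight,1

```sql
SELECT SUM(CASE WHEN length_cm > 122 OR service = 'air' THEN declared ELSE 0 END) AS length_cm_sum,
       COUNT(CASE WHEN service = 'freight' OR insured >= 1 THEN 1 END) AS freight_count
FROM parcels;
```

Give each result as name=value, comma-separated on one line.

[length_cm_sum: length_cm > 122 OR service = 'air']
parcel=N75: ✓ → 3180
parcel=N18: ✓ → 3695
parcel=N86: ✓ → 2934
parcel=N14: ✓ → 531
parcel=N98: ✗
parcel=N30: ✓ → 1093
parcel=N17: ✓ → 2346
parcel=N72: ✗
parcel=N19: ✗
parcel=N38: ✗
parcel=N62: ✗
parcel=N61: ✗
parcel=N56: ✓ → 2932
parcel=N84: ✗
length_cm_sum = 3180 + 3695 + 2934 + 531 + 1093 + 2346 + 2932 = 16711
—
[freight_count: service = 'freight' OR insured >= 1]
parcel=N75: ✓ → 1
parcel=N18: ✓ → 1
parcel=N86: ✗
parcel=N14: ✗
parcel=N98: ✗
parcel=N30: ✗
parcel=N17: ✓ → 1
parcel=N72: ✗
parcel=N19: ✗
parcel=N38: ✓ → 1
parcel=N62: ✓ → 1
parcel=N61: ✓ → 1
parcel=N56: ✓ → 1
parcel=N84: ✓ → 1
freight_count = COUNT(1, 1, 1, 1, 1, 1, 1, 1) = 8

length_cm_sum=16711, freight_count=8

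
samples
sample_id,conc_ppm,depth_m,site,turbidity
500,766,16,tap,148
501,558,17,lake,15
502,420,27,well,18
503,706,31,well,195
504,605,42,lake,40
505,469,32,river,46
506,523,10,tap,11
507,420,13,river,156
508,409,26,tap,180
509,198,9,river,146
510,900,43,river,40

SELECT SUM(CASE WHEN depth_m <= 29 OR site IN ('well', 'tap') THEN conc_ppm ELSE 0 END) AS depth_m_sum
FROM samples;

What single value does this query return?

4000

sample_id=500: ✓ → 766
sample_id=501: ✓ → 558
sample_id=502: ✓ → 420
sample_id=503: ✓ → 706
sample_id=504: ✗
sample_id=505: ✗
sample_id=506: ✓ → 523
sample_id=507: ✓ → 420
sample_id=508: ✓ → 409
sample_id=509: ✓ → 198
sample_id=510: ✗
depth_m_sum = 766 + 558 + 420 + 706 + 523 + 420 + 409 + 198 = 4000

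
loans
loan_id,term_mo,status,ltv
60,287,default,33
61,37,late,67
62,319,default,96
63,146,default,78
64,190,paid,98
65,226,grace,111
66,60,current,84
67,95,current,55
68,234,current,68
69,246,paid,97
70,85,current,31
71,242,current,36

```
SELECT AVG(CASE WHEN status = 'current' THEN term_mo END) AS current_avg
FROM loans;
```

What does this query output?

loan_id=60: ✗
loan_id=61: ✗
loan_id=62: ✗
loan_id=63: ✗
loan_id=64: ✗
loan_id=65: ✗
loan_id=66: ✓ → 60
loan_id=67: ✓ → 95
loan_id=68: ✓ → 234
loan_id=69: ✗
loan_id=70: ✓ → 85
loan_id=71: ✓ → 242
current_avg = (60 + 95 + 234 + 85 + 242) / 5 = 143.2

143.2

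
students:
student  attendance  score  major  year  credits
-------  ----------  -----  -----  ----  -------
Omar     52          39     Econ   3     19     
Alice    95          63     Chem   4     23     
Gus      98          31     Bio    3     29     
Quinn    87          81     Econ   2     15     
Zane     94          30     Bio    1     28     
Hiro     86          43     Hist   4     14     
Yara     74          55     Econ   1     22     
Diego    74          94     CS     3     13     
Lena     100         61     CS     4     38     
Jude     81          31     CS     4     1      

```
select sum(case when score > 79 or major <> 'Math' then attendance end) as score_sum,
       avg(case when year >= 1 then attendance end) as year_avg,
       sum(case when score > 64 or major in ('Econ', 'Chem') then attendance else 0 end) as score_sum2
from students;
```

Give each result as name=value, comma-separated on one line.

score_sum=841, year_avg=84.1, score_sum2=382

[score_sum: score > 79 or major <> 'Math']
student=Omar: ✓ → 52
student=Alice: ✓ → 95
student=Gus: ✓ → 98
student=Quinn: ✓ → 87
student=Zane: ✓ → 94
student=Hiro: ✓ → 86
student=Yara: ✓ → 74
student=Diego: ✓ → 74
student=Lena: ✓ → 100
student=Jude: ✓ → 81
score_sum = 52 + 95 + 98 + 87 + 94 + 86 + 74 + 74 + 100 + 81 = 841
—
[year_avg: year >= 1]
student=Omar: ✓ → 52
student=Alice: ✓ → 95
student=Gus: ✓ → 98
student=Quinn: ✓ → 87
student=Zane: ✓ → 94
student=Hiro: ✓ → 86
student=Yara: ✓ → 74
student=Diego: ✓ → 74
student=Lena: ✓ → 100
student=Jude: ✓ → 81
year_avg = (52 + 95 + 98 + 87 + 94 + 86 + 74 + 74 + 100 + 81) / 10 = 84.1
—
[score_sum2: score > 64 or major in ('Econ', 'Chem')]
student=Omar: ✓ → 52
student=Alice: ✓ → 95
student=Gus: ✗
student=Quinn: ✓ → 87
student=Zane: ✗
student=Hiro: ✗
student=Yara: ✓ → 74
student=Diego: ✓ → 74
student=Lena: ✗
student=Jude: ✗
score_sum2 = 52 + 95 + 87 + 74 + 74 = 382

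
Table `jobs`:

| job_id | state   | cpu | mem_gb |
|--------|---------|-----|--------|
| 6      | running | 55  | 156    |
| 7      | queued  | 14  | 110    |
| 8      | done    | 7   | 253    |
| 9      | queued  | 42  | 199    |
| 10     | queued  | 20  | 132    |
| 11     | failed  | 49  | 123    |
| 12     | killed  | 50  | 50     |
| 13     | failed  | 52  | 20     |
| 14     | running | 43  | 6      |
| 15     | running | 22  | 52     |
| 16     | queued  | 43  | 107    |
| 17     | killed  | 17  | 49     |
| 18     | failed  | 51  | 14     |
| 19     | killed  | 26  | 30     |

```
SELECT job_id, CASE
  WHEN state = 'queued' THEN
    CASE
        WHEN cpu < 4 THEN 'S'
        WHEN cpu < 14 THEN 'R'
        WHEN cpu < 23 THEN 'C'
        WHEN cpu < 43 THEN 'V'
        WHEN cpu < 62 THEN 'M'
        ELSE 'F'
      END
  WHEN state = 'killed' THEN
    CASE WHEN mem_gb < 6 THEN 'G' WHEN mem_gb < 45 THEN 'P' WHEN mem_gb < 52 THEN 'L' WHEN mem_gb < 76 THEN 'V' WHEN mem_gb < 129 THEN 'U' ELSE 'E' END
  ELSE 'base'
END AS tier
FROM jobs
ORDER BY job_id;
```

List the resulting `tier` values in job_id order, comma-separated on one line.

job_id=6: state='running' → outer ELSE → base
job_id=7: state='queued' → inner[cpu < 23] → C
job_id=8: state='done' → outer ELSE → base
job_id=9: state='queued' → inner[cpu < 43] → V
job_id=10: state='queued' → inner[cpu < 23] → C
job_id=11: state='failed' → outer ELSE → base
job_id=12: state='killed' → inner[mem_gb < 52] → L
job_id=13: state='failed' → outer ELSE → base
job_id=14: state='running' → outer ELSE → base
job_id=15: state='running' → outer ELSE → base
job_id=16: state='queued' → inner[cpu < 62] → M
job_id=17: state='killed' → inner[mem_gb < 52] → L
job_id=18: state='failed' → outer ELSE → base
job_id=19: state='killed' → inner[mem_gb < 45] → P

base, C, base, V, C, base, L, base, base, base, M, L, base, P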